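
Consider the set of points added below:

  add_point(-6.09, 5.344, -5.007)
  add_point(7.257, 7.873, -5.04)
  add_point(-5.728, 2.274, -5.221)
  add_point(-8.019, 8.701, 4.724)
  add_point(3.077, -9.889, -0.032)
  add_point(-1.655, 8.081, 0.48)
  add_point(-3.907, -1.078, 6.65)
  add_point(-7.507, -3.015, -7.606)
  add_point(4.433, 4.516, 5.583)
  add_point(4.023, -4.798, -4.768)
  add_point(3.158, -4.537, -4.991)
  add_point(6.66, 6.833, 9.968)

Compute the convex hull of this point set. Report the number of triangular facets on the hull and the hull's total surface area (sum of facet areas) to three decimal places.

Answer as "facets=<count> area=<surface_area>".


Hull vertices (8/12): indices [0, 1, 3, 4, 6, 7, 9, 11].

Area of each hull facet:
  f1: (p11, p1, p3) → 112.5840
  f2: (p11, p4, p1) → 134.0890
  f3: (p6, p11, p3) → 72.0727
  f4: (p6, p11, p4) → 88.5477
  f5: (p6, p7, p3) → 79.0952
  f6: (p6, p7, p4) → 86.6354
  f7: (p0, p1, p3) → 70.5901
  f8: (p0, p7, p3) → 38.9318
  f9: (p0, p7, p1) → 56.8199
  f10: (p9, p4, p1) → 30.3468
  f11: (p9, p7, p1) → 78.2184
  f12: (p9, p7, p4) → 41.7275
Σ area = 889.659

Euler characteristic 8−18+12 = 2 ✓

facets=12 area=889.659


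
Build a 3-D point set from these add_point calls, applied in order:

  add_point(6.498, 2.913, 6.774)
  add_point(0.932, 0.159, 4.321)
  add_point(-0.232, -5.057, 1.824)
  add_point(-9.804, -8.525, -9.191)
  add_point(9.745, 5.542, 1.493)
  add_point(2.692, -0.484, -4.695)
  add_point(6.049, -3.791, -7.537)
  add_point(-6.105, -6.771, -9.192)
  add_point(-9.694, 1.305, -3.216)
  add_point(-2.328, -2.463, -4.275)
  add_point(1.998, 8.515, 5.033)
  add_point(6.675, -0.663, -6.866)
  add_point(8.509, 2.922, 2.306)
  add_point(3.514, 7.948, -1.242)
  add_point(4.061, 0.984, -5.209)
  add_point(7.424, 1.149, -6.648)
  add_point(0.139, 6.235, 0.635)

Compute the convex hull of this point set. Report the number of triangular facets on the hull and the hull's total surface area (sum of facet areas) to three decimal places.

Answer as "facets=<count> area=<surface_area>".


facets=20 area=751.762

Points on the hull: [0, 1, 2, 3, 4, 6, 7, 8, 10, 12, 13, 15] (12 of 17).

Area of each hull facet:
  f1: (p0, p10, p4) → 24.4538
  f2: (p13, p10, p4) → 23.1699
  f3: (p15, p13, p4) → 31.8368
  f4: (p8, p13, p10) → 48.2909
  f5: (p8, p2, p3) → 69.9674
  f6: (p8, p15, p13) → 71.0103
  f7: (p1, p0, p10) → 23.6859
  f8: (p1, p2, p0) → 14.3526
  f9: (p1, p8, p10) → 55.1640
  f10: (p1, p8, p2) → 36.4545
  f11: (p6, p2, p3) → 82.8569
  f12: (p6, p2, p0) → 65.4200
  f13: (p6, p15, p4) → 18.9163
  f14: (p7, p6, p3) → 6.1656
  f15: (p7, p6, p15) → 28.4295
  f16: (p7, p8, p3) → 21.8327
  f17: (p7, p8, p15) → 83.3231
  f18: (p12, p0, p4) → 6.7011
  f19: (p12, p6, p4) → 17.1787
  f20: (p12, p6, p0) → 22.5518
Σ area = 751.762

Euler characteristic 12−30+20 = 2 ✓


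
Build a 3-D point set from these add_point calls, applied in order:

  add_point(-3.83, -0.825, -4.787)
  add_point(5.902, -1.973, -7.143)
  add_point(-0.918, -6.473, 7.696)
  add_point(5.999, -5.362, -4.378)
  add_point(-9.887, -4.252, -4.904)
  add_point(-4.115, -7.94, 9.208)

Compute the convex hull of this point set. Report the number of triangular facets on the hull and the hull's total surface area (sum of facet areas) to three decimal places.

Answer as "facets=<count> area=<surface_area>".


facets=8 area=360.541

Points on the hull: [0, 1, 2, 3, 4, 5] (6 of 6).

Area of each hull facet:
  f1: (p5, p3, p4) → 113.8170
  f2: (p5, p0, p4) → 53.2588
  f3: (p1, p3, p4) → 34.6896
  f4: (p1, p0, p4) → 21.9372
  f5: (p2, p5, p0) → 25.2861
  f6: (p2, p1, p0) → 70.5360
  f7: (p2, p5, p3) → 16.5267
  f8: (p2, p1, p3) → 24.4894
Σ area = 360.541

Check V−E+F: 6 − 12 + 8 = 2.


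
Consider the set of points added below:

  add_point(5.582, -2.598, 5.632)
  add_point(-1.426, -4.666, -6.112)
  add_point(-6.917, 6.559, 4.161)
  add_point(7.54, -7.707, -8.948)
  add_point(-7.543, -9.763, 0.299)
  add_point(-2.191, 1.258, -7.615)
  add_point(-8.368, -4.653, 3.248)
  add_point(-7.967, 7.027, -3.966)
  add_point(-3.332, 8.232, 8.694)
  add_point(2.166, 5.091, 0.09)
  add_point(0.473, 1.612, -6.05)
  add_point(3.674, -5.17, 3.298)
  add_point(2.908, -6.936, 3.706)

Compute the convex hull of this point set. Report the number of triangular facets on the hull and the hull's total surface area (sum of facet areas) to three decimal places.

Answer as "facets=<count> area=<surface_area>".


12 of the 13 inputs are extreme points: [0, 1, 2, 3, 4, 5, 6, 7, 8, 9, 10, 12].

Facet areas (half cross-product norm):
  f1: (p7, p4, p6) → 36.2081
  f2: (p2, p8, p6) → 31.0944
  f3: (p2, p7, p6) → 46.5116
  f4: (p2, p7, p8) → 14.6033
  f5: (p9, p7, p8) → 57.6622
  f6: (p9, p0, p3) → 76.4896
  f7: (p9, p0, p8) → 53.7617
  f8: (p1, p4, p3) → 41.5272
  f9: (p12, p4, p6) → 32.8632
  f10: (p12, p8, p6) → 84.2791
  f11: (p12, p0, p8) → 36.3109
  f12: (p12, p4, p3) → 76.5807
  f13: (p12, p0, p3) → 35.9567
  f14: (p10, p9, p3) → 39.3183
  f15: (p10, p9, p7) → 36.1389
  f16: (p5, p10, p3) → 17.9117
  f17: (p5, p10, p7) → 13.3700
  f18: (p5, p1, p3) → 28.6398
  f19: (p5, p7, p4) → 65.1841
  f20: (p5, p1, p4) → 26.1193
Σ area = 850.531

Check V−E+F: 12 − 30 + 20 = 2.

facets=20 area=850.531


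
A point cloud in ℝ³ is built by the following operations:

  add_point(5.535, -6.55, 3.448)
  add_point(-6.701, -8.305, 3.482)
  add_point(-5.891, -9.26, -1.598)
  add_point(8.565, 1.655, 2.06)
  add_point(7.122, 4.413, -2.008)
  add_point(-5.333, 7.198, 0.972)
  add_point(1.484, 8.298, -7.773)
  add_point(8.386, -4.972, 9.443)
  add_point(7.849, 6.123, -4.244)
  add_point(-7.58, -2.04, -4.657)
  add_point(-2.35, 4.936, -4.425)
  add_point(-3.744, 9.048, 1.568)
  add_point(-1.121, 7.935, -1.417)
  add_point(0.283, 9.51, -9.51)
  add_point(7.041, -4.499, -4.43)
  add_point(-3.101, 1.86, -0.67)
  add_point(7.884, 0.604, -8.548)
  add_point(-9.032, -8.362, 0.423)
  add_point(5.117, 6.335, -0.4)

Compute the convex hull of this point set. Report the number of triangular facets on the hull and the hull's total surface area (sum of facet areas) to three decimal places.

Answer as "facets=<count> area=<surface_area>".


facets=24 area=971.363

Hull vertices (14/19): indices [0, 1, 2, 3, 5, 7, 8, 9, 11, 13, 14, 16, 17, 18].

Area of each hull facet:
  f1: (p9, p2, p17) → 15.1492
  f2: (p1, p2, p17) → 7.3677
  f3: (p7, p18, p3) → 19.7789
  f4: (p7, p18, p11) → 69.8342
  f5: (p7, p1, p11) → 139.3749
  f6: (p7, p0, p2) → 27.8522
  f7: (p7, p1, p2) → 42.0012
  f8: (p16, p9, p13) → 83.5374
  f9: (p16, p9, p2) → 64.7799
  f10: (p16, p7, p3) → 39.2424
  f11: (p5, p11, p13) → 14.8037
  f12: (p5, p9, p13) → 65.7441
  f13: (p5, p9, p17) → 42.4062
  f14: (p5, p1, p17) → 30.2638
  f15: (p5, p1, p11) → 13.2701
  f16: (p14, p0, p2) → 52.2200
  f17: (p14, p16, p2) → 40.1725
  f18: (p14, p7, p0) → 20.0936
  f19: (p14, p16, p7) → 35.6705
  f20: (p8, p16, p13) → 34.3173
  f21: (p8, p16, p3) → 27.1279
  f22: (p8, p11, p13) → 56.0234
  f23: (p8, p18, p11) → 15.4409
  f24: (p8, p18, p3) → 14.8911
Σ area = 971.363

Check V−E+F: 14 − 36 + 24 = 2.


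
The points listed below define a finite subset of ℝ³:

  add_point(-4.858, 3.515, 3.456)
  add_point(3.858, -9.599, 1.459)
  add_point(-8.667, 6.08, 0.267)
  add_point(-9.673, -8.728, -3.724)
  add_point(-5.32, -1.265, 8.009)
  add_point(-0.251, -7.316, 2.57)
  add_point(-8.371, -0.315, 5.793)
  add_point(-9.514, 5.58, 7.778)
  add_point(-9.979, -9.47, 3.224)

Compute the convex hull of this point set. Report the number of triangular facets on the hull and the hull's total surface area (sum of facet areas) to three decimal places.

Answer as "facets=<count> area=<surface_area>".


facets=10 area=495.601

Points on the hull: [0, 1, 2, 3, 4, 7, 8] (7 of 9).

Per-facet area ½‖(b−a)×(c−a)‖:
  f1: (p4, p1, p8) → 68.4818
  f2: (p3, p1, p8) → 48.0893
  f3: (p3, p2, p1) → 111.0353
  f4: (p7, p4, p8) → 38.5917
  f5: (p7, p3, p8) → 54.0647
  f6: (p7, p3, p2) → 57.1904
  f7: (p0, p4, p1) → 46.3029
  f8: (p0, p7, p4) → 21.2784
  f9: (p0, p2, p1) → 32.4746
  f10: (p0, p7, p2) → 18.0917
Σ area = 495.601

Euler characteristic 7−15+10 = 2 ✓


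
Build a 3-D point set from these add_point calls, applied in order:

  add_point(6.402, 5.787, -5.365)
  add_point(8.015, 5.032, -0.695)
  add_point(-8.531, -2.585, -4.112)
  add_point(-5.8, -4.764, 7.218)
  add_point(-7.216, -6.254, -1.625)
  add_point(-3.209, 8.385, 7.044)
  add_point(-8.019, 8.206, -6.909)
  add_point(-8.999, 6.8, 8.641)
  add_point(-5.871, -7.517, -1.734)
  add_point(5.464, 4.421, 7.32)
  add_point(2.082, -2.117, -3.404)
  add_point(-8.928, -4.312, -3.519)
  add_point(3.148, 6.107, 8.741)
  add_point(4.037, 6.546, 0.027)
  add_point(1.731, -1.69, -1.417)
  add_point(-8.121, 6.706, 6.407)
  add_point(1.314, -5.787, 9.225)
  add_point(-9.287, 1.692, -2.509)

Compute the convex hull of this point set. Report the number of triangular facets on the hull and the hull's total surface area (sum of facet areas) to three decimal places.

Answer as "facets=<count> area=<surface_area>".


Hull vertices (16/18): indices [0, 1, 2, 3, 4, 5, 6, 7, 8, 9, 10, 11, 12, 13, 16, 17].

Per-facet area ½‖(b−a)×(c−a)‖:
  f1: (p12, p7, p16) → 72.9380
  f2: (p3, p16, p8) → 34.0573
  f3: (p3, p7, p16) → 42.1961
  f4: (p10, p0, p1) → 22.6735
  f5: (p10, p16, p1) → 63.7198
  f6: (p10, p16, p8) → 59.8149
  f7: (p10, p2, p0) → 42.7605
  f8: (p6, p7, p17) → 48.2279
  f9: (p6, p2, p0) → 81.2295
  f10: (p9, p16, p1) → 44.3399
  f11: (p9, p12, p1) → 10.7545
  f12: (p9, p12, p16) → 17.7118
  f13: (p4, p3, p8) → 8.3768
  f14: (p11, p10, p8) → 23.2093
  f15: (p11, p10, p2) → 9.6778
  f16: (p11, p4, p8) → 1.9011
  f17: (p11, p7, p17) → 31.0185
  f18: (p11, p3, p7) → 67.6161
  f19: (p11, p4, p3) → 12.0736
  f20: (p11, p6, p17) → 17.2330
  f21: (p11, p6, p2) → 1.9151
  f22: (p5, p6, p0) → 98.6337
  f23: (p5, p12, p7) → 15.3402
  f24: (p5, p6, p7) → 45.7495
  f25: (p13, p0, p1) → 10.5836
  f26: (p13, p5, p0) → 11.4840
  f27: (p13, p12, p1) → 18.3685
  f28: (p13, p5, p12) → 30.1091
Σ area = 943.714

Euler: V−E+F = 16−42+28 = 2.

facets=28 area=943.714


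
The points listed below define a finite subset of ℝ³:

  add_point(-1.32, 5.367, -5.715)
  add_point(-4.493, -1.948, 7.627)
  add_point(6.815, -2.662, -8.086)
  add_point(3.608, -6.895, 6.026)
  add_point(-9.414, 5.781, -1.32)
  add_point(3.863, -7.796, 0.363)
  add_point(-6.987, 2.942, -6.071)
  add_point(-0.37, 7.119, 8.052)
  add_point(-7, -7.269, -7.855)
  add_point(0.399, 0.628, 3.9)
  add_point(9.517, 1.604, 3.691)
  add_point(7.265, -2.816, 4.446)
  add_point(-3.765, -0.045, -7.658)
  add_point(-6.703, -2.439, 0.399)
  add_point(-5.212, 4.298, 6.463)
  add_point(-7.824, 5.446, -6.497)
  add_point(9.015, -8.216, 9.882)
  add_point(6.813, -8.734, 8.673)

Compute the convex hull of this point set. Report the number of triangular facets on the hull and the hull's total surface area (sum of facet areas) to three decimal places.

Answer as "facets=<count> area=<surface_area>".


Points on the hull: [0, 1, 2, 4, 5, 7, 8, 10, 12, 13, 14, 15, 16, 17] (14 of 18).

Per-facet area ½‖(b−a)×(c−a)‖:
  f1: (p13, p8, p4) → 40.3683
  f2: (p12, p8, p2) → 42.5029
  f3: (p5, p8, p17) → 33.3369
  f4: (p5, p8, p2) → 67.4093
  f5: (p16, p7, p10) → 69.6050
  f6: (p16, p2, p10) → 72.9535
  f7: (p16, p5, p17) → 8.0549
  f8: (p16, p5, p2) → 44.5858
  f9: (p0, p2, p10) → 72.0394
  f10: (p0, p7, p10) → 78.8097
  f11: (p1, p16, p17) → 12.6321
  f12: (p1, p16, p7) → 75.0759
  f13: (p1, p8, p17) → 109.4548
  f14: (p1, p13, p8) → 18.1806
  f15: (p1, p13, p4) → 32.6371
  f16: (p15, p7, p4) → 31.0265
  f17: (p15, p0, p7) → 44.7846
  f18: (p15, p8, p4) → 34.1884
  f19: (p15, p12, p8) → 23.9331
  f20: (p15, p12, p2) → 24.3173
  f21: (p15, p0, p2) → 28.1806
  f22: (p14, p7, p4) → 21.8799
  f23: (p14, p1, p4) → 26.6122
  f24: (p14, p1, p7) → 17.5791
Σ area = 1030.148

Check V−E+F: 14 − 36 + 24 = 2.

facets=24 area=1030.148


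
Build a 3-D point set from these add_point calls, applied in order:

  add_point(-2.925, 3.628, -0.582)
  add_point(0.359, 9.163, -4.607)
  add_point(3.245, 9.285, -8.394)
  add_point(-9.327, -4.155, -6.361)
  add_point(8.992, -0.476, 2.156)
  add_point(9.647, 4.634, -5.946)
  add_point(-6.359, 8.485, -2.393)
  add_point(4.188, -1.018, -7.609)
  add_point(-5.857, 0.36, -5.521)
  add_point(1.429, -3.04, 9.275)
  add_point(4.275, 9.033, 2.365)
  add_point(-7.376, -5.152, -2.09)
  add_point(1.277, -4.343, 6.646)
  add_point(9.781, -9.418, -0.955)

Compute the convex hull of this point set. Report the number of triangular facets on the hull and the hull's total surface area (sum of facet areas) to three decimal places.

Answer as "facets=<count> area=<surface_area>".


facets=20 area=957.884

Points on the hull: [1, 2, 3, 4, 5, 6, 7, 9, 10, 11, 12, 13] (12 of 14).

Area of each hull facet:
  f1: (p6, p2, p3) → 76.7106
  f2: (p7, p13, p3) → 81.6685
  f3: (p7, p2, p3) → 71.5345
  f4: (p11, p13, p3) → 36.8073
  f5: (p11, p6, p3) → 32.1886
  f6: (p11, p6, p9) → 97.8875
  f7: (p4, p9, p13) → 50.7535
  f8: (p5, p7, p13) → 48.4553
  f9: (p5, p7, p2) → 32.6498
  f10: (p5, p4, p13) → 44.5018
  f11: (p12, p9, p13) → 13.2771
  f12: (p12, p11, p13) → 76.9020
  f13: (p12, p11, p9) → 12.9315
  f14: (p10, p6, p9) → 82.7745
  f15: (p10, p4, p9) → 56.4296
  f16: (p10, p5, p2) → 41.4008
  f17: (p10, p5, p4) → 46.0199
  f18: (p1, p6, p2) → 9.6116
  f19: (p1, p10, p2) → 17.4817
  f20: (p1, p10, p6) → 27.8984
Σ area = 957.884

Check V−E+F: 12 − 30 + 20 = 2.


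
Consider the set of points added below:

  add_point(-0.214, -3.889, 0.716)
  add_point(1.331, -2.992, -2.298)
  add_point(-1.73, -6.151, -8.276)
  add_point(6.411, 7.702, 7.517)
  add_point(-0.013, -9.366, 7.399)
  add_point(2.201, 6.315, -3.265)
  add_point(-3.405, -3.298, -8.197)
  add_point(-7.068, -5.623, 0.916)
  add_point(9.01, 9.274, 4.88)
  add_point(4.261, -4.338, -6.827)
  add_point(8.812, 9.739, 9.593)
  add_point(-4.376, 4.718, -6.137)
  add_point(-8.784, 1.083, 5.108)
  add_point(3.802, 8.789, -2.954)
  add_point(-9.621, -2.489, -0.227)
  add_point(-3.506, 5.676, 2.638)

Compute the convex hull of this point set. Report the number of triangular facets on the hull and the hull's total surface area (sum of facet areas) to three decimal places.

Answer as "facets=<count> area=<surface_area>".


facets=20 area=948.387

12 of the 16 inputs are extreme points: [2, 4, 6, 7, 8, 9, 10, 11, 12, 13, 14, 15].

Facet areas (half cross-product norm):
  f1: (p12, p11, p14) → 34.6159
  f2: (p7, p2, p14) → 22.2256
  f3: (p7, p2, p4) → 53.8208
  f4: (p7, p12, p14) → 13.5185
  f5: (p7, p12, p4) → 41.3184
  f6: (p9, p2, p4) → 49.8811
  f7: (p6, p2, p14) → 15.3928
  f8: (p6, p11, p14) → 39.6933
  f9: (p6, p9, p2) → 10.3624
  f10: (p6, p9, p11) → 32.0878
  f11: (p10, p12, p4) → 134.1044
  f12: (p10, p9, p8) → 31.9412
  f13: (p10, p9, p4) → 157.7819
  f14: (p13, p9, p8) → 62.1727
  f15: (p13, p9, p11) → 58.5320
  f16: (p13, p10, p8) → 13.1264
  f17: (p15, p10, p12) → 43.3115
  f18: (p15, p13, p10) → 63.9805
  f19: (p15, p12, p11) → 32.2898
  f20: (p15, p13, p11) → 38.2296
Σ area = 948.387

Euler: V−E+F = 12−30+20 = 2.


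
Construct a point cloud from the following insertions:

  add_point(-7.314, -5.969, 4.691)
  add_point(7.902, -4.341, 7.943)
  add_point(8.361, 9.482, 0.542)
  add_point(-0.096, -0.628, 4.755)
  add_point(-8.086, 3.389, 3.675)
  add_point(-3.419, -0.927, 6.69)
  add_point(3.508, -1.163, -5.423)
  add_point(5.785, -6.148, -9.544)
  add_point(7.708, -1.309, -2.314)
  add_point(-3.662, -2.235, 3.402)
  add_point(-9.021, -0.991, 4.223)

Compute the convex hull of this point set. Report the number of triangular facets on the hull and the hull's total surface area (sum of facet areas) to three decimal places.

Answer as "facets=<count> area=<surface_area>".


facets=14 area=732.287

9 of the 11 inputs are extreme points: [0, 1, 2, 4, 5, 6, 7, 8, 10].

Per-facet area ½‖(b−a)×(c−a)‖:
  f1: (p0, p7, p10) → 50.4267
  f2: (p0, p1, p7) → 130.6448
  f3: (p4, p7, p10) → 47.0682
  f4: (p8, p7, p2) → 33.2848
  f5: (p8, p1, p2) → 59.7851
  f6: (p8, p1, p7) → 37.0865
  f7: (p6, p7, p2) → 30.3026
  f8: (p6, p4, p2) → 98.5770
  f9: (p6, p4, p7) → 30.3702
  f10: (p5, p1, p2) → 89.6691
  f11: (p5, p4, p2) → 59.2261
  f12: (p5, p4, p10) → 13.6523
  f13: (p5, p0, p10) → 15.3122
  f14: (p5, p0, p1) → 36.8811
Σ area = 732.287

Check V−E+F: 9 − 21 + 14 = 2.


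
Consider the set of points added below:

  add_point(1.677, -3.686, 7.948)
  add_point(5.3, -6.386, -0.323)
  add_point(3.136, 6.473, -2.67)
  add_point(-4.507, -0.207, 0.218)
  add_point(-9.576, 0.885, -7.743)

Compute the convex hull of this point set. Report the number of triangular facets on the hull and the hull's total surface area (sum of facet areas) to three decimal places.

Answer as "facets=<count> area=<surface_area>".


Hull vertices (5/5): indices [0, 1, 2, 3, 4].

Triangle areas on the boundary:
  f1: (p2, p1, p4) → 96.5842
  f2: (p0, p1, p4) → 85.2867
  f3: (p0, p2, p1) → 61.3537
  f4: (p3, p2, p4) → 49.9551
  f5: (p3, p0, p4) → 12.1463
  f6: (p3, p0, p2) → 55.3617
Σ area = 360.688

Euler: V−E+F = 5−9+6 = 2.

facets=6 area=360.688


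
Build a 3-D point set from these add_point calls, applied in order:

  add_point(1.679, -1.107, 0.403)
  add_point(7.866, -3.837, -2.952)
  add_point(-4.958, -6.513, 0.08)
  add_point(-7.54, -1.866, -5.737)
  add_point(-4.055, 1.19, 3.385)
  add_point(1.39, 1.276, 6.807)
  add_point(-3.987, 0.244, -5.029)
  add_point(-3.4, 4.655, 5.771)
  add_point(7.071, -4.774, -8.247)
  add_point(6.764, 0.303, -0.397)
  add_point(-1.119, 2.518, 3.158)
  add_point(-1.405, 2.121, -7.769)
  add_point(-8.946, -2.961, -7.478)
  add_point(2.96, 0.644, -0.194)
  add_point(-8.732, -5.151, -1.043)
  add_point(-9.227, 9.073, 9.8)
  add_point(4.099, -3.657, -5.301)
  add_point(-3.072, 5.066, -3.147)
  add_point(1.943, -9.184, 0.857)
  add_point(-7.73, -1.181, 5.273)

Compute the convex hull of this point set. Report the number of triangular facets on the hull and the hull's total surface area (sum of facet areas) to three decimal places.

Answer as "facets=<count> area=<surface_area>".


Points on the hull: [1, 2, 5, 8, 9, 11, 12, 14, 15, 17, 18, 19] (12 of 20).

Area of each hull facet:
  f1: (p8, p18, p1) → 23.4564
  f2: (p12, p8, p18) → 82.0269
  f3: (p5, p18, p1) → 51.1032
  f4: (p17, p12, p15) → 76.4268
  f5: (p14, p12, p15) → 57.7128
  f6: (p14, p12, p18) → 37.5663
  f7: (p9, p5, p1) → 17.5312
  f8: (p9, p8, p1) → 10.7458
  f9: (p9, p5, p15) → 43.2472
  f10: (p9, p17, p15) → 80.9318
  f11: (p11, p12, p8) → 47.5902
  f12: (p11, p17, p12) → 26.0540
  f13: (p11, p9, p8) → 46.7828
  f14: (p11, p9, p17) → 31.0386
  f15: (p19, p14, p15) → 25.7306
  f16: (p19, p5, p15) → 53.3091
  f17: (p19, p5, p18) → 55.6793
  f18: (p2, p14, p18) → 2.6192
  f19: (p2, p19, p18) → 25.6499
  f20: (p2, p19, p14) → 15.4404
Σ area = 810.643

Check V−E+F: 12 − 30 + 20 = 2.

facets=20 area=810.643


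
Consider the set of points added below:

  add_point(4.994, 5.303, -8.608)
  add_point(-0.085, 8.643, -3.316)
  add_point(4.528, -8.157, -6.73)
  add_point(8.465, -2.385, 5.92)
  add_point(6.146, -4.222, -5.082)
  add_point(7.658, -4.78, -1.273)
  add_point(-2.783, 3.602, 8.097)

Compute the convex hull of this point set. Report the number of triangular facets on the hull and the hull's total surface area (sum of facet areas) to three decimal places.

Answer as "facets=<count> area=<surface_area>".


7 of the 7 inputs are extreme points: [0, 1, 2, 3, 4, 5, 6].

Facet areas (half cross-product norm):
  f1: (p2, p3, p6) → 92.9783
  f2: (p1, p3, p6) → 81.5522
  f3: (p1, p0, p3) → 65.5832
  f4: (p1, p2, p6) → 112.0820
  f5: (p1, p0, p2) → 52.3103
  f6: (p5, p2, p3) → 10.9163
  f7: (p5, p0, p3) → 46.1062
  f8: (p4, p0, p2) → 17.9359
  f9: (p4, p5, p2) → 8.8530
  f10: (p4, p5, p0) → 18.4905
Σ area = 506.808

Check V−E+F: 7 − 15 + 10 = 2.

facets=10 area=506.808


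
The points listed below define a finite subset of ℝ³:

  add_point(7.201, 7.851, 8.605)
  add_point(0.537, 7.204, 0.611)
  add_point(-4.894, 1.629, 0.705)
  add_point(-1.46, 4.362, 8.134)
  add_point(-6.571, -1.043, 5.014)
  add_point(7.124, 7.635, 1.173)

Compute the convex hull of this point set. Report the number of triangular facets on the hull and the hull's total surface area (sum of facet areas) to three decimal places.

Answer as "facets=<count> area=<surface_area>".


facets=8 area=240.588

Points on the hull: [0, 1, 2, 3, 4, 5] (6 of 6).

Per-facet area ½‖(b−a)×(c−a)‖:
  f1: (p3, p0, p4) → 19.4636
  f2: (p3, p1, p0) → 36.8825
  f3: (p3, p2, p4) → 21.0012
  f4: (p3, p2, p1) → 29.1942
  f5: (p5, p0, p4) → 60.6058
  f6: (p5, p2, p4) → 31.5653
  f7: (p5, p1, p0) → 24.5140
  f8: (p5, p2, p1) → 17.3613
Σ area = 240.588

Euler: V−E+F = 6−12+8 = 2.


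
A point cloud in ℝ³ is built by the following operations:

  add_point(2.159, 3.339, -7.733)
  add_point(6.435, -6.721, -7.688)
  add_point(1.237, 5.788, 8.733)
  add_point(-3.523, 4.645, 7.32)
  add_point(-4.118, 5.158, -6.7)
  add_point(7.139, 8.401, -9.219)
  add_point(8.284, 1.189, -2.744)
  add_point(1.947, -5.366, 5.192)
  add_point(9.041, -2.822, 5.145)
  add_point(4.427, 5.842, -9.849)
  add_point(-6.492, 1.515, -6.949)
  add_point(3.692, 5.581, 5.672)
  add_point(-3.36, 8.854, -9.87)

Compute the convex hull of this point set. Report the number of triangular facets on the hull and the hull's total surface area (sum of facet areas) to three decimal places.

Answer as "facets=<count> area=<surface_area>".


11 of the 13 inputs are extreme points: [1, 2, 3, 5, 6, 7, 8, 9, 10, 11, 12].

Per-facet area ½‖(b−a)×(c−a)‖:
  f1: (p1, p12, p10) → 64.5869
  f2: (p7, p2, p8) → 42.6330
  f3: (p7, p1, p10) → 97.5300
  f4: (p7, p1, p8) → 49.5737
  f5: (p11, p2, p8) → 17.7799
  f6: (p5, p11, p8) → 77.5082
  f7: (p5, p2, p12) → 97.3844
  f8: (p5, p11, p2) → 14.7637
  f9: (p3, p7, p10) → 83.4555
  f10: (p3, p7, p2) → 28.9906
  f11: (p3, p12, p10) → 63.1586
  f12: (p3, p2, p12) → 44.1080
  f13: (p6, p1, p8) → 42.0102
  f14: (p6, p5, p8) → 15.6055
  f15: (p6, p5, p1) → 44.9673
  f16: (p9, p1, p12) → 46.7555
  f17: (p9, p5, p12) → 14.2888
  f18: (p9, p5, p1) → 20.8522
Σ area = 865.952

Check V−E+F: 11 − 27 + 18 = 2.

facets=18 area=865.952


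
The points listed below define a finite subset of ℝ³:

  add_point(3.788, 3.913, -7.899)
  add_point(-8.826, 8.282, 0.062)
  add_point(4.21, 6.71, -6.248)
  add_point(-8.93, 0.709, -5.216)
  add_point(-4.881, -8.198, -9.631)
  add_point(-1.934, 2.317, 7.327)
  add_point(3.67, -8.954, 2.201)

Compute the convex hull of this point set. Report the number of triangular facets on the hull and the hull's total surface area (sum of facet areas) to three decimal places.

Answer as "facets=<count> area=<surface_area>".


Extreme-point indices: [0, 1, 2, 3, 4, 5, 6] — 7 of 7 on the boundary.

Area of each hull facet:
  f1: (p5, p6, p2) → 101.9884
  f2: (p4, p5, p3) → 74.7546
  f3: (p4, p5, p6) → 99.3149
  f4: (p1, p2, p3) → 63.5656
  f5: (p1, p5, p3) → 53.7134
  f6: (p1, p5, p2) → 80.5974
  f7: (p0, p6, p2) → 24.9772
  f8: (p0, p4, p6) → 100.9188
  f9: (p0, p2, p3) → 21.3567
  f10: (p0, p4, p3) → 69.7097
Σ area = 690.897

Euler: V−E+F = 7−15+10 = 2.

facets=10 area=690.897


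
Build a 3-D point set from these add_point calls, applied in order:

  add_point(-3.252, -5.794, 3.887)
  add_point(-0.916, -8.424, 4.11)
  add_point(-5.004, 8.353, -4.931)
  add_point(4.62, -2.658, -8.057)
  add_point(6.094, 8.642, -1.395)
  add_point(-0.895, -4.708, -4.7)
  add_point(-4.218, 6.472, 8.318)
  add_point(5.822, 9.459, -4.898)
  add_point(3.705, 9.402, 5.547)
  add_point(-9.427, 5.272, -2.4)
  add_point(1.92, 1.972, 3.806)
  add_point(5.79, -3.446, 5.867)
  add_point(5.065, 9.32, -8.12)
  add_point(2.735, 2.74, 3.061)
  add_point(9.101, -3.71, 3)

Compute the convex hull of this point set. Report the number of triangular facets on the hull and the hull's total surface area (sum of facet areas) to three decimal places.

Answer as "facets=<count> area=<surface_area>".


facets=22 area=902.467

13 of the 15 inputs are extreme points: [0, 1, 2, 3, 4, 5, 6, 7, 8, 9, 11, 12, 14].

Triangle areas on the boundary:
  f1: (p8, p11, p14) → 28.1766
  f2: (p8, p11, p6) → 56.8197
  f3: (p2, p3, p9) → 43.7504
  f4: (p2, p8, p7) → 56.8744
  f5: (p2, p6, p9) → 35.6608
  f6: (p2, p8, p6) → 56.8036
  f7: (p12, p7, p14) → 22.4968
  f8: (p12, p3, p14) → 71.5566
  f9: (p12, p2, p7) → 17.5220
  f10: (p12, p2, p3) → 63.0424
  f11: (p1, p3, p14) → 65.1781
  f12: (p1, p11, p14) → 16.9632
  f13: (p1, p11, p6) → 60.6575
  f14: (p4, p7, p14) → 20.3862
  f15: (p4, p8, p14) → 49.1480
  f16: (p4, p8, p7) → 6.6653
  f17: (p5, p3, p9) → 41.7609
  f18: (p5, p1, p3) → 26.4731
  f19: (p0, p6, p9) → 72.9101
  f20: (p0, p1, p6) → 15.8158
  f21: (p0, p5, p9) → 58.0007
  f22: (p0, p5, p1) → 15.8051
Σ area = 902.467

Euler: V−E+F = 13−33+22 = 2.


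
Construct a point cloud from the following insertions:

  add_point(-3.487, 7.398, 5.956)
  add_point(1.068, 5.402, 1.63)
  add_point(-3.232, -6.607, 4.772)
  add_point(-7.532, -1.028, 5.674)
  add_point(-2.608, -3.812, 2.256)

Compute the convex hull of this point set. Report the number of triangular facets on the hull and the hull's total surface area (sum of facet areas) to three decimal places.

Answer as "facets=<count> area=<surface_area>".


5 of the 5 inputs are extreme points: [0, 1, 2, 3, 4].

Per-facet area ½‖(b−a)×(c−a)‖:
  f1: (p0, p1, p3) → 30.8170
  f2: (p0, p2, p3) → 29.6532
  f3: (p0, p2, p1) → 43.0496
  f4: (p4, p1, p3) → 32.7350
  f5: (p4, p2, p3) → 12.4458
  f6: (p4, p2, p1) → 11.8142
Σ area = 160.515

Check V−E+F: 5 − 9 + 6 = 2.

facets=6 area=160.515


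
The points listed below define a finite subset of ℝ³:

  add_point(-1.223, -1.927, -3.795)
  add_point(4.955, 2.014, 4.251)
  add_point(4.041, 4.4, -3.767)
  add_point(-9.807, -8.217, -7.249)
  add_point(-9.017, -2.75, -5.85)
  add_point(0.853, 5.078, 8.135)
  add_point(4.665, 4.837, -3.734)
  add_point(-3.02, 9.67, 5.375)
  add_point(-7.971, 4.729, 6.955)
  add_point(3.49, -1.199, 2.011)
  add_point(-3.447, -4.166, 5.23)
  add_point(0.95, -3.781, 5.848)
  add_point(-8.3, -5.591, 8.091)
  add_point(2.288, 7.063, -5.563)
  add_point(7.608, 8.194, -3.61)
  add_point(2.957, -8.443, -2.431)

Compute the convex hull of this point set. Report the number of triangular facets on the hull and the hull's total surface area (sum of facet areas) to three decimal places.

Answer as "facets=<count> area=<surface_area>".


facets=18 area=925.537

Hull vertices (11/16): indices [1, 3, 4, 5, 7, 8, 11, 12, 13, 14, 15].

Per-facet area ½‖(b−a)×(c−a)‖:
  f1: (p12, p15, p3) → 96.1161
  f2: (p13, p15, p3) → 107.1667
  f3: (p13, p15, p14) → 45.5804
  f4: (p1, p15, p14) → 64.4329
  f5: (p1, p5, p14) → 31.2844
  f6: (p7, p5, p14) → 44.7898
  f7: (p7, p13, p14) → 35.8745
  f8: (p11, p12, p5) → 44.0419
  f9: (p11, p1, p5) → 23.0811
  f10: (p11, p12, p15) → 44.8018
  f11: (p11, p1, p15) → 34.9533
  f12: (p8, p12, p3) → 81.0502
  f13: (p8, p12, p5) → 46.2012
  f14: (p8, p7, p5) → 23.3739
  f15: (p4, p13, p3) → 28.7772
  f16: (p4, p7, p13) → 91.7633
  f17: (p4, p8, p3) → 30.0838
  f18: (p4, p8, p7) → 52.1646
Σ area = 925.537

Euler: V−E+F = 11−27+18 = 2.


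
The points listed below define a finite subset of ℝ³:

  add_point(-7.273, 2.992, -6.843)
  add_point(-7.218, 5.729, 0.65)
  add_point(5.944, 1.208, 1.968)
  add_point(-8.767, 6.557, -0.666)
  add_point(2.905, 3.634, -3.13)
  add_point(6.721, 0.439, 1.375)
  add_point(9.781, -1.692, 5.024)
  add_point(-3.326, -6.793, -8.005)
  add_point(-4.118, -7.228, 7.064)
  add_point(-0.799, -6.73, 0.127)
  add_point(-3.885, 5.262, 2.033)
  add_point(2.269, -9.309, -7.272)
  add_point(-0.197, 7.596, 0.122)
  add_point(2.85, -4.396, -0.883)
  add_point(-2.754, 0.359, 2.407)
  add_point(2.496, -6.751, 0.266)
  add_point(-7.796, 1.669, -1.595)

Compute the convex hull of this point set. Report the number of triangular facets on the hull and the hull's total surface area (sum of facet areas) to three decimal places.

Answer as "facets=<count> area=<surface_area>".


Points on the hull: [0, 1, 3, 4, 6, 7, 8, 10, 11, 12, 15, 16] (12 of 17).

Facet areas (half cross-product norm):
  f1: (p4, p11, p6) → 79.6217
  f2: (p10, p8, p6) → 92.8968
  f3: (p7, p11, p8) → 46.4746
  f4: (p15, p8, p6) → 46.9120
  f5: (p15, p11, p6) → 31.1369
  f6: (p15, p11, p8) → 29.0037
  f7: (p1, p8, p3) → 10.9374
  f8: (p1, p10, p3) → 1.5381
  f9: (p1, p10, p8) → 23.7533
  f10: (p12, p4, p6) → 34.8162
  f11: (p12, p10, p6) → 34.3905
  f12: (p12, p10, p3) → 12.7276
  f13: (p16, p8, p3) → 26.3934
  f14: (p16, p7, p8) → 72.3402
  f15: (p0, p4, p11) → 72.2688
  f16: (p0, p7, p11) → 23.4451
  f17: (p0, p12, p3) → 31.5121
  f18: (p0, p12, p4) → 31.3874
  f19: (p0, p16, p3) → 13.7714
  f20: (p0, p16, p7) → 28.7594
Σ area = 744.087

Euler characteristic 12−30+20 = 2 ✓

facets=20 area=744.087


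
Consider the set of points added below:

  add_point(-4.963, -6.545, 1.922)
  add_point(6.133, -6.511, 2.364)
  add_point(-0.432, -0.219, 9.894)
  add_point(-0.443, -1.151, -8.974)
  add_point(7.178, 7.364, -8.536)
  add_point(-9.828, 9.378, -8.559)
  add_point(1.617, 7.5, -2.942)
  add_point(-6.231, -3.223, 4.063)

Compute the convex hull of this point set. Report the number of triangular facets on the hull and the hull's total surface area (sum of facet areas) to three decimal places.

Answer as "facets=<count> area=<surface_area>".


facets=12 area=791.701

Hull vertices (8/8): indices [0, 1, 2, 3, 4, 5, 6, 7].

Triangle areas on the boundary:
  f1: (p1, p2, p4) → 104.3372
  f2: (p1, p2, p0) → 55.6468
  f3: (p3, p4, p5) → 80.1617
  f4: (p3, p0, p5) → 91.3824
  f5: (p3, p1, p4) → 80.8311
  f6: (p3, p1, p0) → 68.3298
  f7: (p6, p4, p5) → 48.1673
  f8: (p6, p2, p5) → 92.1494
  f9: (p6, p2, p4) → 43.2296
  f10: (p7, p0, p5) → 36.4920
  f11: (p7, p2, p5) → 74.4497
  f12: (p7, p2, p0) → 16.5243
Σ area = 791.701

Euler characteristic 8−18+12 = 2 ✓


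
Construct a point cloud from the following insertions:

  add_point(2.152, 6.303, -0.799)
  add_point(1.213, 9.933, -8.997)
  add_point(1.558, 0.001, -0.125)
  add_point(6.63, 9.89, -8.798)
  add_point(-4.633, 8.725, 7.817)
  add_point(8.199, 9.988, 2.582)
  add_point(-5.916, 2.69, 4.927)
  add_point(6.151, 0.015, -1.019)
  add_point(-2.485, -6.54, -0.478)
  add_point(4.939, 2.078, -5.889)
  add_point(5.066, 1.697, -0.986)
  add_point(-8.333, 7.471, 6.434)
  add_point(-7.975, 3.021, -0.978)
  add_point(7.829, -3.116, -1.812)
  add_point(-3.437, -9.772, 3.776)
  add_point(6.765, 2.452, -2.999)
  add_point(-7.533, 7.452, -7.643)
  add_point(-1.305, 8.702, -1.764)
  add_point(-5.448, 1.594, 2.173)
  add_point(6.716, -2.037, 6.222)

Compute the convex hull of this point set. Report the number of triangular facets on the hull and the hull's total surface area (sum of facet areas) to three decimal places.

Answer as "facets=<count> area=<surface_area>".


facets=20 area=1017.481

Hull vertices (12/20): indices [1, 3, 4, 5, 8, 9, 11, 12, 13, 14, 16, 19].

Triangle areas on the boundary:
  f1: (p19, p13, p5) → 50.9753
  f2: (p19, p13, p14) → 52.5084
  f3: (p3, p1, p5) → 30.6691
  f4: (p3, p13, p5) → 75.0633
  f5: (p4, p14, p11) → 37.3764
  f6: (p4, p19, p14) → 101.1888
  f7: (p4, p19, p5) → 83.9007
  f8: (p4, p1, p5) → 92.9651
  f9: (p4, p16, p11) → 28.0230
  f10: (p4, p16, p1) → 72.4255
  f11: (p12, p14, p11) → 61.1212
  f12: (p12, p16, p11) → 31.3045
  f13: (p12, p16, p14) → 38.1828
  f14: (p8, p13, p14) → 26.5750
  f15: (p8, p16, p14) → 27.3920
  f16: (p9, p16, p1) → 42.1973
  f17: (p9, p8, p16) → 84.2576
  f18: (p9, p3, p1) → 22.6827
  f19: (p9, p3, p13) → 19.3507
  f20: (p9, p8, p13) → 39.3215
Σ area = 1017.481

Euler characteristic 12−30+20 = 2 ✓


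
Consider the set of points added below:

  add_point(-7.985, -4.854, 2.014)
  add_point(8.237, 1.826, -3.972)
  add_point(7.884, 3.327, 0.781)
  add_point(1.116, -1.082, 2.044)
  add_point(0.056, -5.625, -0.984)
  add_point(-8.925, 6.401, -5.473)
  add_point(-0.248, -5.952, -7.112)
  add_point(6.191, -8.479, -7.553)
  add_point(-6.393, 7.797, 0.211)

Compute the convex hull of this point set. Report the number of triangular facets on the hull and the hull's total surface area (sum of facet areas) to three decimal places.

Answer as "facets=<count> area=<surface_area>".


9 of the 9 inputs are extreme points: [0, 1, 2, 3, 4, 5, 6, 7, 8].

Area of each hull facet:
  f1: (p7, p1, p5) → 98.8678
  f2: (p8, p1, p5) → 52.0614
  f3: (p8, p0, p5) → 40.6605
  f4: (p8, p0, p3) → 55.2995
  f5: (p6, p7, p5) → 29.0101
  f6: (p6, p0, p5) → 77.6748
  f7: (p6, p0, p7) → 30.5335
  f8: (p4, p3, p7) → 22.6736
  f9: (p4, p0, p7) → 19.5541
  f10: (p4, p0, p3) → 23.8740
  f11: (p2, p8, p1) → 37.1305
  f12: (p2, p8, p3) → 47.8938
  f13: (p2, p7, p1) → 22.7328
  f14: (p2, p3, p7) → 53.2515
Σ area = 611.218

Euler characteristic 9−21+14 = 2 ✓

facets=14 area=611.218


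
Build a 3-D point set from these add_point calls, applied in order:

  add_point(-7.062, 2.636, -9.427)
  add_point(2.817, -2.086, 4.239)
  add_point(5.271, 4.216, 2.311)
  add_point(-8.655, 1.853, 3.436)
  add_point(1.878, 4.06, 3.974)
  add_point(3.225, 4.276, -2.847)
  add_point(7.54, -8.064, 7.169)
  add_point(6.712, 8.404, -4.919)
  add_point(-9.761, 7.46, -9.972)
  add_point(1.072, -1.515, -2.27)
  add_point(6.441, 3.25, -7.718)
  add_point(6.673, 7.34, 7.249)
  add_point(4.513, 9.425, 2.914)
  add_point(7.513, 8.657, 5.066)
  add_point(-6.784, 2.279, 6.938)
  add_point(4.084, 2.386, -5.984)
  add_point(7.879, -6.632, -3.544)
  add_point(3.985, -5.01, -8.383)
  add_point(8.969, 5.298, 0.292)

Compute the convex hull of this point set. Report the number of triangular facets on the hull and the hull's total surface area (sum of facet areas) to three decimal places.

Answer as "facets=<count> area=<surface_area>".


Extreme-point indices: [0, 3, 6, 7, 8, 10, 11, 12, 13, 14, 16, 17, 18] — 13 of 19 on the boundary.

Per-facet area ½‖(b−a)×(c−a)‖:
  f1: (p14, p11, p6) → 105.8646
  f2: (p12, p14, p8) → 119.9796
  f3: (p12, p14, p11) → 36.5909
  f4: (p7, p12, p8) → 70.7151
  f5: (p16, p6, p18) → 66.9763
  f6: (p16, p17, p6) → 22.5082
  f7: (p0, p17, p8) → 16.4112
  f8: (p13, p12, p11) → 4.8036
  f9: (p13, p7, p12) → 14.7169
  f10: (p13, p7, p18) → 18.6539
  f11: (p13, p6, p18) → 45.1342
  f12: (p13, p11, p6) → 18.2995
  f13: (p10, p7, p18) → 18.9971
  f14: (p10, p16, p18) → 46.0236
  f15: (p10, p16, p17) → 27.7402
  f16: (p10, p17, p8) → 72.9223
  f17: (p10, p7, p8) → 49.2800
  f18: (p3, p17, p6) → 139.2200
  f19: (p3, p0, p17) → 87.4839
  f20: (p3, p14, p6) → 33.3171
  f21: (p3, p14, p8) → 17.4116
  f22: (p3, p0, p8) → 35.9162
Σ area = 1068.966

Euler characteristic 13−33+22 = 2 ✓

facets=22 area=1068.966


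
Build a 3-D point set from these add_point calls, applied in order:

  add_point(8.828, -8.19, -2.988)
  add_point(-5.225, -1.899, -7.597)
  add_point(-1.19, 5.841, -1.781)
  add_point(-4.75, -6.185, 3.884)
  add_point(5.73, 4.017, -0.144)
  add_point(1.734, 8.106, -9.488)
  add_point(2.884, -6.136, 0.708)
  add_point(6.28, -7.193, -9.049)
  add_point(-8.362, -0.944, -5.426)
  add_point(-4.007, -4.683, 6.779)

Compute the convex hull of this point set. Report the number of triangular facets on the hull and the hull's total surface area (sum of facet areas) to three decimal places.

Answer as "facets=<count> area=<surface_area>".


Extreme-point indices: [0, 1, 2, 3, 4, 5, 7, 8, 9] — 9 of 10 on the boundary.

Facet areas (half cross-product norm):
  f1: (p4, p5, p0) → 68.4241
  f2: (p4, p9, p0) → 91.1539
  f3: (p7, p5, p0) → 50.9974
  f4: (p2, p5, p8) → 44.7942
  f5: (p2, p9, p8) → 66.3566
  f6: (p2, p4, p5) → 31.3299
  f7: (p2, p4, p9) → 50.3920
  f8: (p1, p5, p8) → 22.8260
  f9: (p1, p7, p5) → 77.1787
  f10: (p3, p9, p0) → 24.8593
  f11: (p3, p7, p0) → 50.9741
  f12: (p3, p9, p8) → 15.4067
  f13: (p3, p1, p8) → 22.0914
  f14: (p3, p1, p7) → 77.9575
Σ area = 694.742

Check V−E+F: 9 − 21 + 14 = 2.

facets=14 area=694.742


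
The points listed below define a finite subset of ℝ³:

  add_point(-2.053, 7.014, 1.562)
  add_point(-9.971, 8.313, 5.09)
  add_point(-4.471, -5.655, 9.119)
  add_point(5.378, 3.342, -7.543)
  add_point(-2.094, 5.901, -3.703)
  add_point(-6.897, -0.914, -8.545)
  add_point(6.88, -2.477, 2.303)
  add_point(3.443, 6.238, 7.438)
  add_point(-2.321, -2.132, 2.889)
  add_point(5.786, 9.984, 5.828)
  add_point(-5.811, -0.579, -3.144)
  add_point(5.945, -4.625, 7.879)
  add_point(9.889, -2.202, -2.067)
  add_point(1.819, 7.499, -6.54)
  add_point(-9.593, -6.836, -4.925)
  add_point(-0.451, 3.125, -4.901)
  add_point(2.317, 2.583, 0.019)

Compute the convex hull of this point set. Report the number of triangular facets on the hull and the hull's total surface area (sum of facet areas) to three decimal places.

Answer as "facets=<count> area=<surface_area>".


Hull vertices (10/17): indices [1, 2, 3, 5, 7, 9, 11, 12, 13, 14].

Triangle areas on the boundary:
  f1: (p2, p14, p1) → 111.4284
  f2: (p7, p2, p1) → 91.1713
  f3: (p11, p7, p2) → 58.3549
  f4: (p11, p14, p12) → 106.8747
  f5: (p11, p2, p14) → 76.8117
  f6: (p5, p3, p13) → 34.0263
  f7: (p5, p14, p1) → 62.3352
  f8: (p5, p13, p1) → 95.1044
  f9: (p5, p14, p12) → 66.7828
  f10: (p5, p3, p12) → 55.6255
  f11: (p9, p3, p13) → 36.5336
  f12: (p9, p13, p1) → 97.8001
  f13: (p9, p7, p1) → 30.8270
  f14: (p9, p3, p12) → 64.4637
  f15: (p9, p11, p12) → 76.0770
  f16: (p9, p11, p7) → 19.2950
Σ area = 1083.512

Check V−E+F: 10 − 24 + 16 = 2.

facets=16 area=1083.512


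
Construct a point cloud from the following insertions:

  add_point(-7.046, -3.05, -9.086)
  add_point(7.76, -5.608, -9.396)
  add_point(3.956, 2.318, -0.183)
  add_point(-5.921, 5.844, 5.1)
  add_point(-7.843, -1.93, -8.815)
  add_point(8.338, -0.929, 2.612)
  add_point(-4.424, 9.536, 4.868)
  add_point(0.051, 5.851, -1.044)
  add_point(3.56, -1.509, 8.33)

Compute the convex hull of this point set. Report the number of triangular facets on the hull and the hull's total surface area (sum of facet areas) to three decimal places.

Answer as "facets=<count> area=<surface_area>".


facets=14 area=663.453

Extreme-point indices: [0, 1, 2, 3, 4, 5, 6, 7, 8] — 9 of 9 on the boundary.

Triangle areas on the boundary:
  f1: (p8, p6, p5) → 52.2070
  f2: (p1, p8, p5) → 36.4139
  f3: (p3, p6, p4) → 28.7280
  f4: (p3, p8, p6) → 23.8273
  f5: (p7, p6, p5) → 42.2472
  f6: (p7, p6, p4) → 52.4861
  f7: (p7, p1, p4) → 98.8009
  f8: (p0, p1, p4) → 7.5137
  f9: (p0, p1, p8) → 134.7552
  f10: (p0, p3, p4) → 9.8256
  f11: (p0, p3, p8) → 104.1613
  f12: (p2, p1, p5) → 38.1225
  f13: (p2, p7, p5) → 5.2194
  f14: (p2, p7, p1) → 29.1448
Σ area = 663.453

Euler characteristic 9−21+14 = 2 ✓


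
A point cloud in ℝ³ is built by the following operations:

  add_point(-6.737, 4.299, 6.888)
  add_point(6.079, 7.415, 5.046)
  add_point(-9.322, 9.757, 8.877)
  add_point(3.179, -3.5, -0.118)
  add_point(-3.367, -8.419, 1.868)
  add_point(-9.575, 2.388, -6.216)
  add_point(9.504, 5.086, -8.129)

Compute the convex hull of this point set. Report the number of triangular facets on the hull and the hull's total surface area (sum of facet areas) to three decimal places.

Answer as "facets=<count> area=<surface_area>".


7 of the 7 inputs are extreme points: [0, 1, 2, 3, 4, 5, 6].

Facet areas (half cross-product norm):
  f1: (p4, p6, p5) → 139.0094
  f2: (p2, p6, p5) → 162.6188
  f3: (p2, p4, p5) → 122.8183
  f4: (p1, p2, p6) → 96.5345
  f5: (p3, p4, p6) → 26.0748
  f6: (p3, p1, p6) → 74.8963
  f7: (p3, p1, p4) → 41.9872
  f8: (p0, p2, p4) → 7.9613
  f9: (p0, p1, p4) → 93.5492
  f10: (p0, p1, p2) → 41.1659
Σ area = 806.616

Check V−E+F: 7 − 15 + 10 = 2.

facets=10 area=806.616
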